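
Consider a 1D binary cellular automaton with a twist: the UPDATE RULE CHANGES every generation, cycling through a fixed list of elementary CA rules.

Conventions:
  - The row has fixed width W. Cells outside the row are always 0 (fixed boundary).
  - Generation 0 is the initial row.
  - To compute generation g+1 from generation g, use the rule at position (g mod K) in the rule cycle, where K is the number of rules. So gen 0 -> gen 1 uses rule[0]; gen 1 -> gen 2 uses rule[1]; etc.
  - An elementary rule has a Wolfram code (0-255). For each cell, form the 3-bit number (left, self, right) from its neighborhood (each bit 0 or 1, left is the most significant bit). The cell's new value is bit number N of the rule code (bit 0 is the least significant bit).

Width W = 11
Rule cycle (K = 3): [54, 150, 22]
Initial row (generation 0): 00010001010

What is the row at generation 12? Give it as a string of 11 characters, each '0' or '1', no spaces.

Answer: 00000101110

Derivation:
Gen 0: 00010001010
Gen 1 (rule 54): 00111011111
Gen 2 (rule 150): 01010001110
Gen 3 (rule 22): 11011010001
Gen 4 (rule 54): 00100111011
Gen 5 (rule 150): 01111010000
Gen 6 (rule 22): 10000011000
Gen 7 (rule 54): 11000100100
Gen 8 (rule 150): 00101111110
Gen 9 (rule 22): 01100000001
Gen 10 (rule 54): 10010000011
Gen 11 (rule 150): 11111000100
Gen 12 (rule 22): 00000101110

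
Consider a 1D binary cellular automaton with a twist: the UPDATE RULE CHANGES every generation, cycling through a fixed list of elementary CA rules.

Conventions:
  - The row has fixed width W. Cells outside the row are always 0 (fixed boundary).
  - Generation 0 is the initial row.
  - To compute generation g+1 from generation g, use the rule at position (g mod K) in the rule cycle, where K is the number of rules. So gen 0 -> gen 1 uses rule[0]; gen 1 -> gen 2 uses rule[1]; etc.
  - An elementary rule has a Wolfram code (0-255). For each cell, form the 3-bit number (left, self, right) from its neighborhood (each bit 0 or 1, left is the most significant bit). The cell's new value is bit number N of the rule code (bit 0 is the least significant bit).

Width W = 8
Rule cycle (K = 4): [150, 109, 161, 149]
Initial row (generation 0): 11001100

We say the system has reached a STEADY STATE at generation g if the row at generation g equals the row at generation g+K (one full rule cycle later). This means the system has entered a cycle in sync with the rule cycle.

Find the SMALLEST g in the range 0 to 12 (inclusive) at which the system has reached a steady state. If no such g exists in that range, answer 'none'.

Gen 0: 11001100
Gen 1 (rule 150): 00110010
Gen 2 (rule 109): 10110010
Gen 3 (rule 161): 01000000
Gen 4 (rule 149): 01111111
Gen 5 (rule 150): 10111110
Gen 6 (rule 109): 11100010
Gen 7 (rule 161): 01001000
Gen 8 (rule 149): 01101111
Gen 9 (rule 150): 10000110
Gen 10 (rule 109): 10110110
Gen 11 (rule 161): 01001000
Gen 12 (rule 149): 01101111
Gen 13 (rule 150): 10000110
Gen 14 (rule 109): 10110110
Gen 15 (rule 161): 01001000
Gen 16 (rule 149): 01101111

Answer: 7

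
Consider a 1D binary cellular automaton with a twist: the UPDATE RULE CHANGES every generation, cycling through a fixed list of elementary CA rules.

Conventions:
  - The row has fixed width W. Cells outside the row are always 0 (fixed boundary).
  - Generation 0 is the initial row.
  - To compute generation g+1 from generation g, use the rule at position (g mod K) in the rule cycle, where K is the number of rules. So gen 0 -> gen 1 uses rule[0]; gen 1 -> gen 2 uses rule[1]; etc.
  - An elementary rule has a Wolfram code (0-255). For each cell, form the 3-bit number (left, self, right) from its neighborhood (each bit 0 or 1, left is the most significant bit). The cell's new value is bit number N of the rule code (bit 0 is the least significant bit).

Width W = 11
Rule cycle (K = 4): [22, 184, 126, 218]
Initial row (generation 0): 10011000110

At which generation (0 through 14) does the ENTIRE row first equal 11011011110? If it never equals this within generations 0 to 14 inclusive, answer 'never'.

Gen 0: 10011000110
Gen 1 (rule 22): 11100101001
Gen 2 (rule 184): 11010010100
Gen 3 (rule 126): 11111111110
Gen 4 (rule 218): 11111111111
Gen 5 (rule 22): 00000000000
Gen 6 (rule 184): 00000000000
Gen 7 (rule 126): 00000000000
Gen 8 (rule 218): 00000000000
Gen 9 (rule 22): 00000000000
Gen 10 (rule 184): 00000000000
Gen 11 (rule 126): 00000000000
Gen 12 (rule 218): 00000000000
Gen 13 (rule 22): 00000000000
Gen 14 (rule 184): 00000000000

Answer: never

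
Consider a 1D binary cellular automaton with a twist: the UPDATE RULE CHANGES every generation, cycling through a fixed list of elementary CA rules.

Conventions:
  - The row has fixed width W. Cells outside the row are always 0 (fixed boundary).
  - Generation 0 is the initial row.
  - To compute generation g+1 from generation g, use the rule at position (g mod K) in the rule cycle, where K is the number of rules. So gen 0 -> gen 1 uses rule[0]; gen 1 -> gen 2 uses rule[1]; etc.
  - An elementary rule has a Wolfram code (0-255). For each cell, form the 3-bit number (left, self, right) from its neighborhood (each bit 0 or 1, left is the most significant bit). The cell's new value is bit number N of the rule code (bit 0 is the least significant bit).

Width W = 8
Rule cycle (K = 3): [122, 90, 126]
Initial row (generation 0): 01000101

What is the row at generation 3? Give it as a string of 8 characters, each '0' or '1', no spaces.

Gen 0: 01000101
Gen 1 (rule 122): 10101010
Gen 2 (rule 90): 00000001
Gen 3 (rule 126): 00000011

Answer: 00000011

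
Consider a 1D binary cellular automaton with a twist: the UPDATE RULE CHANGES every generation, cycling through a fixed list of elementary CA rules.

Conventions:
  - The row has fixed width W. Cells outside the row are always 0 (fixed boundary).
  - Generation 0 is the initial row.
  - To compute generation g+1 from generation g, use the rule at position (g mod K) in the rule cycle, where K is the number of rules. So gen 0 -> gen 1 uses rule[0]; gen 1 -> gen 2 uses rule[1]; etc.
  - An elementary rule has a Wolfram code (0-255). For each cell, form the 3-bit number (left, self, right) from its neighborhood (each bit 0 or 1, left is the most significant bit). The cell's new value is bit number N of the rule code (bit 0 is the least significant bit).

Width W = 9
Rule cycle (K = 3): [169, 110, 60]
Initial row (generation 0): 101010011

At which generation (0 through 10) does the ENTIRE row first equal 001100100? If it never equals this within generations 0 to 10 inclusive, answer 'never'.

Answer: 7

Derivation:
Gen 0: 101010011
Gen 1 (rule 169): 010100010
Gen 2 (rule 110): 111100110
Gen 3 (rule 60): 100010101
Gen 4 (rule 169): 001001010
Gen 5 (rule 110): 011011110
Gen 6 (rule 60): 010110001
Gen 7 (rule 169): 001100100
Gen 8 (rule 110): 011101100
Gen 9 (rule 60): 010011010
Gen 10 (rule 169): 000010100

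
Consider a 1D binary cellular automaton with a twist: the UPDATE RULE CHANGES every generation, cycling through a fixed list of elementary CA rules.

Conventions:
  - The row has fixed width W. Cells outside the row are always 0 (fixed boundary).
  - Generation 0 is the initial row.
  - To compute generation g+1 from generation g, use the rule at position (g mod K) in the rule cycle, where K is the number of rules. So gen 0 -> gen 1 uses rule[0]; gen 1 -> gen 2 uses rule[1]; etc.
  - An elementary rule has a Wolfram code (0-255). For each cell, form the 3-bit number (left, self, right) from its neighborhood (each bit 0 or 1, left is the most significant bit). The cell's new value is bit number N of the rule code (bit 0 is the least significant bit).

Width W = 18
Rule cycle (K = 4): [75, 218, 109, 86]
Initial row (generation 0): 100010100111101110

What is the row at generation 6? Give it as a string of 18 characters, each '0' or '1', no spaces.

Gen 0: 100010100111101110
Gen 1 (rule 75): 001100001100101010
Gen 2 (rule 218): 011110011111000001
Gen 3 (rule 109): 010010010001011101
Gen 4 (rule 86): 111111111011000101
Gen 5 (rule 75): 100000001011011000
Gen 6 (rule 218): 010000010011011100

Answer: 010000010011011100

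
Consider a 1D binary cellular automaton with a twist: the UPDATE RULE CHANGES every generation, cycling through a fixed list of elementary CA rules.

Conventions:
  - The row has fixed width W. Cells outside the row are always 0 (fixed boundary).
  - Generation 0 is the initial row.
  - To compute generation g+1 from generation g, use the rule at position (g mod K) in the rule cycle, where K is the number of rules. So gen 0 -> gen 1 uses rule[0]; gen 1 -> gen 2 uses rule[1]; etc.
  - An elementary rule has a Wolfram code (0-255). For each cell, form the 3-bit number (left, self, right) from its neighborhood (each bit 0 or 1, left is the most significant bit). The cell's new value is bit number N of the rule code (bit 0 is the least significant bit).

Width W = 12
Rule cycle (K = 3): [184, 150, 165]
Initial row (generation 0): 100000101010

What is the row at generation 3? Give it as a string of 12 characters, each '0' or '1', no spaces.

Answer: 010010001111

Derivation:
Gen 0: 100000101010
Gen 1 (rule 184): 010000010101
Gen 2 (rule 150): 111000110101
Gen 3 (rule 165): 010010001111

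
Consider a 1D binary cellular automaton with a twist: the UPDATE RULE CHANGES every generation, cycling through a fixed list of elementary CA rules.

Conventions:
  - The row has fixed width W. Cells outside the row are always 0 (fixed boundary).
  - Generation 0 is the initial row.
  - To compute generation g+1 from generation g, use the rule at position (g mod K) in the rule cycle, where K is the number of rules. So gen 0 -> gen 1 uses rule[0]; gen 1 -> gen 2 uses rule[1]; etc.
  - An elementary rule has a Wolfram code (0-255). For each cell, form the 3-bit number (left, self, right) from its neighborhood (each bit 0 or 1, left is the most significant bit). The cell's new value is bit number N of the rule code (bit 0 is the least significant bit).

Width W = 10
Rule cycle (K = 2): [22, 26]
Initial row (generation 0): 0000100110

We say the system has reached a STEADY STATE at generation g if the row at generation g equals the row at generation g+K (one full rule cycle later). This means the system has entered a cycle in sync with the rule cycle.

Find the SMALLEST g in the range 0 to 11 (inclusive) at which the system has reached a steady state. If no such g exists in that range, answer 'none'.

Answer: none

Derivation:
Gen 0: 0000100110
Gen 1 (rule 22): 0001111001
Gen 2 (rule 26): 0011000110
Gen 3 (rule 22): 0100101001
Gen 4 (rule 26): 1011000110
Gen 5 (rule 22): 1000101001
Gen 6 (rule 26): 0101000110
Gen 7 (rule 22): 1101101001
Gen 8 (rule 26): 1001000110
Gen 9 (rule 22): 1111101001
Gen 10 (rule 26): 1000000110
Gen 11 (rule 22): 1100001001
Gen 12 (rule 26): 1010010110
Gen 13 (rule 22): 1011110001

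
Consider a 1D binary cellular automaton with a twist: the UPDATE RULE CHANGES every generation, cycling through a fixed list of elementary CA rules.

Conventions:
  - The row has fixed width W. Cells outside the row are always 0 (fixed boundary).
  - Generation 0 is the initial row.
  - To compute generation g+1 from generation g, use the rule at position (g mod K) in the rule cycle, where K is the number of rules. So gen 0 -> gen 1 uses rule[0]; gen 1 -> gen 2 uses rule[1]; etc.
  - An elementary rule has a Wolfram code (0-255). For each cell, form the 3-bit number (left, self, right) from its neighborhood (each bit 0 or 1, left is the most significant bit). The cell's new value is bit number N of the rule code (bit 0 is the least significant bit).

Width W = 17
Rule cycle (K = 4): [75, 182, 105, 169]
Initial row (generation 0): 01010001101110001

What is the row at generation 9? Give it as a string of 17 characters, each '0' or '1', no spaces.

Answer: 11110000001010101

Derivation:
Gen 0: 01010001101110001
Gen 1 (rule 75): 10000111101010110
Gen 2 (rule 182): 11001011011111001
Gen 3 (rule 105): 11000111110001000
Gen 4 (rule 169): 10010111100100011
Gen 5 (rule 75): 00100100101001111
Gen 6 (rule 182): 01111111111110110
Gen 7 (rule 105): 01000000000011110
Gen 8 (rule 169): 00011111111011100
Gen 9 (rule 75): 11110000001010101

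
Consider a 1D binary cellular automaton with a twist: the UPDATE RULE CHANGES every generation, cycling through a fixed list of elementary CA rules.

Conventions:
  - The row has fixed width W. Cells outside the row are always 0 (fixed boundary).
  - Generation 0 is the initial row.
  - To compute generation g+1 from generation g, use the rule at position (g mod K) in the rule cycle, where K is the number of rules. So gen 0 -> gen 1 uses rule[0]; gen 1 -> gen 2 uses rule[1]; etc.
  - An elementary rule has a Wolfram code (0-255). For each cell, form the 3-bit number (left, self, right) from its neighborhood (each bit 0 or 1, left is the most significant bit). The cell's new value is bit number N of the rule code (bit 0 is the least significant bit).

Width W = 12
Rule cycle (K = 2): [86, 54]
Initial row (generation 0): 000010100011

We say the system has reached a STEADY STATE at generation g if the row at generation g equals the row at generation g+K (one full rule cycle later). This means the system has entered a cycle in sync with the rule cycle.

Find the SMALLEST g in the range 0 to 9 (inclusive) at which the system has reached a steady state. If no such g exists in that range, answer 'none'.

Gen 0: 000010100011
Gen 1 (rule 86): 000110110101
Gen 2 (rule 54): 001001001111
Gen 3 (rule 86): 011111110001
Gen 4 (rule 54): 100000001011
Gen 5 (rule 86): 110000011001
Gen 6 (rule 54): 001000100111
Gen 7 (rule 86): 011101111001
Gen 8 (rule 54): 100010000111
Gen 9 (rule 86): 110111001001
Gen 10 (rule 54): 001000111111
Gen 11 (rule 86): 011101000001

Answer: none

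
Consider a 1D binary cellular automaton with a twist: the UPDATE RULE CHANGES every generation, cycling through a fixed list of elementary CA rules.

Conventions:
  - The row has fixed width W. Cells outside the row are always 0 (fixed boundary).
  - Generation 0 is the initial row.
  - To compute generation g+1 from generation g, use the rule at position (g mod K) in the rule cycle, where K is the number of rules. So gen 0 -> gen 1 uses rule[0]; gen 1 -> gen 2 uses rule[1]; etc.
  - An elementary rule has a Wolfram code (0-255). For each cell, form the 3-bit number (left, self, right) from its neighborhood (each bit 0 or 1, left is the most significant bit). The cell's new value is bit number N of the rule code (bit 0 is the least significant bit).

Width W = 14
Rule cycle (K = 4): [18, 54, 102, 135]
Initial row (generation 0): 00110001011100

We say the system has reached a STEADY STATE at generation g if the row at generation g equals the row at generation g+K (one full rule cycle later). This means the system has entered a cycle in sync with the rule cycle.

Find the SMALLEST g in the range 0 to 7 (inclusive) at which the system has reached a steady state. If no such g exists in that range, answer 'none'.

Gen 0: 00110001011100
Gen 1 (rule 18): 01001010000010
Gen 2 (rule 54): 11111111000111
Gen 3 (rule 102): 00000001001001
Gen 4 (rule 135): 11111111011011
Gen 5 (rule 18): 00000000000000
Gen 6 (rule 54): 00000000000000
Gen 7 (rule 102): 00000000000000
Gen 8 (rule 135): 11111111111111
Gen 9 (rule 18): 00000000000000
Gen 10 (rule 54): 00000000000000
Gen 11 (rule 102): 00000000000000

Answer: 5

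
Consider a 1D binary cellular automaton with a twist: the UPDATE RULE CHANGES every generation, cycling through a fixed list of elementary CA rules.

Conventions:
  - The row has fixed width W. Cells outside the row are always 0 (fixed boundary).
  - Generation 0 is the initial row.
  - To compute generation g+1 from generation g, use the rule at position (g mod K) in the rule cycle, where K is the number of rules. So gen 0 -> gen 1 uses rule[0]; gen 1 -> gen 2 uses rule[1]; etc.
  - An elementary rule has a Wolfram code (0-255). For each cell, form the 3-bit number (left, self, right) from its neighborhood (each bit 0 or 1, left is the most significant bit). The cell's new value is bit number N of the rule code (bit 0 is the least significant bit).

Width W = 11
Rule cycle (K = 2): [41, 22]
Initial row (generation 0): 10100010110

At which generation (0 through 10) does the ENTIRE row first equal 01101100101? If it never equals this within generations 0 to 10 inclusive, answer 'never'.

Answer: never

Derivation:
Gen 0: 10100010110
Gen 1 (rule 41): 01001001100
Gen 2 (rule 22): 11111110010
Gen 3 (rule 41): 10000000000
Gen 4 (rule 22): 11000000000
Gen 5 (rule 41): 10011111111
Gen 6 (rule 22): 11100000000
Gen 7 (rule 41): 10001111111
Gen 8 (rule 22): 11010000000
Gen 9 (rule 41): 10100111111
Gen 10 (rule 22): 10111000000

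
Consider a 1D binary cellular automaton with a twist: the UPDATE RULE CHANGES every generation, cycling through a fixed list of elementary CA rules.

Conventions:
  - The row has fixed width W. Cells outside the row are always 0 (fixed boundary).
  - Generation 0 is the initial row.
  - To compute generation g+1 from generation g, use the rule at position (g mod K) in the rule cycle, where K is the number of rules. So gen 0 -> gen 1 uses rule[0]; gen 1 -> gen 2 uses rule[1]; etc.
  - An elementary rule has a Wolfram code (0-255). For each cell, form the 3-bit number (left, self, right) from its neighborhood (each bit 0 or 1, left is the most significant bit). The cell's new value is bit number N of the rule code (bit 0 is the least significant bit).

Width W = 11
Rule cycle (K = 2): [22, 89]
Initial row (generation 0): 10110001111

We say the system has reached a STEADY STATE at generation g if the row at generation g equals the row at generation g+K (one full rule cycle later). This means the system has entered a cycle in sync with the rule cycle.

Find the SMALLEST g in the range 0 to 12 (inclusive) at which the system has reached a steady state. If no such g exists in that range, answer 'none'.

Answer: 11

Derivation:
Gen 0: 10110001111
Gen 1 (rule 22): 10001010000
Gen 2 (rule 89): 01100001111
Gen 3 (rule 22): 10010010000
Gen 4 (rule 89): 01001001111
Gen 5 (rule 22): 11111110000
Gen 6 (rule 89): 10000011111
Gen 7 (rule 22): 11000100000
Gen 8 (rule 89): 11110011111
Gen 9 (rule 22): 00001100000
Gen 10 (rule 89): 11101111111
Gen 11 (rule 22): 00000000000
Gen 12 (rule 89): 11111111111
Gen 13 (rule 22): 00000000000
Gen 14 (rule 89): 11111111111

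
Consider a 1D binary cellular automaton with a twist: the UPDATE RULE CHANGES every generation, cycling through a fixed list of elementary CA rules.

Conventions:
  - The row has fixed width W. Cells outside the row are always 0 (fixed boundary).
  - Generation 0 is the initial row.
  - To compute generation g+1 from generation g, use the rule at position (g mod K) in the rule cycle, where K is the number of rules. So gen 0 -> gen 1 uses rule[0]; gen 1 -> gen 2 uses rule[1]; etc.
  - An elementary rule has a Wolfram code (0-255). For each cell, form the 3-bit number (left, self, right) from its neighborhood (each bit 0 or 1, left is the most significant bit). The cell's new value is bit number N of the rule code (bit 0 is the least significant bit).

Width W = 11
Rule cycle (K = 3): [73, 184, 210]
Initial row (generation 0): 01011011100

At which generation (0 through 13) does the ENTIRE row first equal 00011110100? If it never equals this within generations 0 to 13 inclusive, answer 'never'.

Gen 0: 01011011100
Gen 1 (rule 73): 00011010101
Gen 2 (rule 184): 00010101010
Gen 3 (rule 210): 00100000001
Gen 4 (rule 73): 10001111100
Gen 5 (rule 184): 01001111010
Gen 6 (rule 210): 10110111001
Gen 7 (rule 73): 00110101000
Gen 8 (rule 184): 00101010100
Gen 9 (rule 210): 01000000010
Gen 10 (rule 73): 00011111000
Gen 11 (rule 184): 00011110100
Gen 12 (rule 210): 00101110010
Gen 13 (rule 73): 10001010000

Answer: 11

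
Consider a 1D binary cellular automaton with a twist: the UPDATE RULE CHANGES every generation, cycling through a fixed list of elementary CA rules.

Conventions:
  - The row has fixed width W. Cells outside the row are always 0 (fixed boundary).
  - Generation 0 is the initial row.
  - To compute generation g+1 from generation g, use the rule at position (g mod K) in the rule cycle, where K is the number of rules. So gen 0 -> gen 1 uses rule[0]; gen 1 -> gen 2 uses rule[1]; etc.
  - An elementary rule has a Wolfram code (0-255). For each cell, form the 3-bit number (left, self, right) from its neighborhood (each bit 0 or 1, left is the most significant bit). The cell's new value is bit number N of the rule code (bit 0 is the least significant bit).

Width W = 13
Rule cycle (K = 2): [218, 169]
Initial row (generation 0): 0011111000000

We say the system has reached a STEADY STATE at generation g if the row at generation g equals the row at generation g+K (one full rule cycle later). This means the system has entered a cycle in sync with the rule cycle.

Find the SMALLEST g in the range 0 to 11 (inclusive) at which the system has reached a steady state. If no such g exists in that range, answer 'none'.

Gen 0: 0011111000000
Gen 1 (rule 218): 0111111100000
Gen 2 (rule 169): 0111111001111
Gen 3 (rule 218): 1111111111111
Gen 4 (rule 169): 1111111111110
Gen 5 (rule 218): 1111111111111
Gen 6 (rule 169): 1111111111110
Gen 7 (rule 218): 1111111111111
Gen 8 (rule 169): 1111111111110
Gen 9 (rule 218): 1111111111111
Gen 10 (rule 169): 1111111111110
Gen 11 (rule 218): 1111111111111
Gen 12 (rule 169): 1111111111110
Gen 13 (rule 218): 1111111111111

Answer: 3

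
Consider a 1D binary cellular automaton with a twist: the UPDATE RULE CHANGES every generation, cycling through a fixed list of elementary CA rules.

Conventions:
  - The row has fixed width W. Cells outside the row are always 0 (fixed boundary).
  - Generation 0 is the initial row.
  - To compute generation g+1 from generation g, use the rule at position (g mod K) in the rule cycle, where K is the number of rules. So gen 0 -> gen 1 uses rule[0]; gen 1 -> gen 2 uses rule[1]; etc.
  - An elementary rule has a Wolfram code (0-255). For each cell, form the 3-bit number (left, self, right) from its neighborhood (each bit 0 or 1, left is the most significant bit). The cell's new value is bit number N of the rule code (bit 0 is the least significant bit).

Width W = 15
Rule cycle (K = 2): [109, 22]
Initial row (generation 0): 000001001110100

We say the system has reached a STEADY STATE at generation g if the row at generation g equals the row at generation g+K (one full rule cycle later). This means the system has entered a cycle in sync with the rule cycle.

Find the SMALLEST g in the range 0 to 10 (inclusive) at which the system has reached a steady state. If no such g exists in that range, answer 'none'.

Answer: 1

Derivation:
Gen 0: 000001001110100
Gen 1 (rule 109): 111101001011101
Gen 2 (rule 22): 000001111000001
Gen 3 (rule 109): 111101001011101
Gen 4 (rule 22): 000001111000001
Gen 5 (rule 109): 111101001011101
Gen 6 (rule 22): 000001111000001
Gen 7 (rule 109): 111101001011101
Gen 8 (rule 22): 000001111000001
Gen 9 (rule 109): 111101001011101
Gen 10 (rule 22): 000001111000001
Gen 11 (rule 109): 111101001011101
Gen 12 (rule 22): 000001111000001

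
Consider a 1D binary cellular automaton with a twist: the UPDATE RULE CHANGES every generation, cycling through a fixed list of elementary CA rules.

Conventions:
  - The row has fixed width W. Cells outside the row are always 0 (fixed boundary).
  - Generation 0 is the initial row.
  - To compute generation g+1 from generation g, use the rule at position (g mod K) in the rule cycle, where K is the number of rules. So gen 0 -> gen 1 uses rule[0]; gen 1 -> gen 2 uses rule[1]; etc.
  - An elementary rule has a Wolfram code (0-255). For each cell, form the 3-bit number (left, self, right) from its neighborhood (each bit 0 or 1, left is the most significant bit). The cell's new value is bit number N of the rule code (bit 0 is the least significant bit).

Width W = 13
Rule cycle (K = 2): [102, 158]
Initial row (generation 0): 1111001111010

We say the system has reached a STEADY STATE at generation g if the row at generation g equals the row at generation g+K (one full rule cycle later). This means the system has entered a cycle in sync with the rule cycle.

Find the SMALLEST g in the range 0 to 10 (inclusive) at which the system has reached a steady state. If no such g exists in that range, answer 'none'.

Answer: 10

Derivation:
Gen 0: 1111001111010
Gen 1 (rule 102): 0001010001110
Gen 2 (rule 158): 0011011011101
Gen 3 (rule 102): 0101101100111
Gen 4 (rule 158): 1101001011110
Gen 5 (rule 102): 0111011100010
Gen 6 (rule 158): 1110011010111
Gen 7 (rule 102): 0010101111001
Gen 8 (rule 158): 0110101110111
Gen 9 (rule 102): 1011110011001
Gen 10 (rule 158): 1011101110111
Gen 11 (rule 102): 1100110011001
Gen 12 (rule 158): 1011101110111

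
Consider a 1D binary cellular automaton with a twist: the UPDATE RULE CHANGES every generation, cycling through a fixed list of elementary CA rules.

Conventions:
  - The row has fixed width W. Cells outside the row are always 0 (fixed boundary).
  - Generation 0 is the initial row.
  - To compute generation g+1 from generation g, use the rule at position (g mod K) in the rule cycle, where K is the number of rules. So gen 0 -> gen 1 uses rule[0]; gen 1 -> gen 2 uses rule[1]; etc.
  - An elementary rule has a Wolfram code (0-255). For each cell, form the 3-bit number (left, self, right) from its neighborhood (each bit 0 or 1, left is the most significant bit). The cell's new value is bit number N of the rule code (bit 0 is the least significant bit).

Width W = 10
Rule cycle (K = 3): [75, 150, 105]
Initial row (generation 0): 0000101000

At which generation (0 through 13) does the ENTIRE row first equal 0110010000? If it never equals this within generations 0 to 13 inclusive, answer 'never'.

Answer: never

Derivation:
Gen 0: 0000101000
Gen 1 (rule 75): 1111000011
Gen 2 (rule 150): 0110100100
Gen 3 (rule 105): 0111000001
Gen 4 (rule 75): 1101011110
Gen 5 (rule 150): 0001001101
Gen 6 (rule 105): 1100001110
Gen 7 (rule 75): 1101111010
Gen 8 (rule 150): 0000110011
Gen 9 (rule 105): 1110110011
Gen 10 (rule 75): 1010110111
Gen 11 (rule 150): 1010000010
Gen 12 (rule 105): 0100111000
Gen 13 (rule 75): 1001101011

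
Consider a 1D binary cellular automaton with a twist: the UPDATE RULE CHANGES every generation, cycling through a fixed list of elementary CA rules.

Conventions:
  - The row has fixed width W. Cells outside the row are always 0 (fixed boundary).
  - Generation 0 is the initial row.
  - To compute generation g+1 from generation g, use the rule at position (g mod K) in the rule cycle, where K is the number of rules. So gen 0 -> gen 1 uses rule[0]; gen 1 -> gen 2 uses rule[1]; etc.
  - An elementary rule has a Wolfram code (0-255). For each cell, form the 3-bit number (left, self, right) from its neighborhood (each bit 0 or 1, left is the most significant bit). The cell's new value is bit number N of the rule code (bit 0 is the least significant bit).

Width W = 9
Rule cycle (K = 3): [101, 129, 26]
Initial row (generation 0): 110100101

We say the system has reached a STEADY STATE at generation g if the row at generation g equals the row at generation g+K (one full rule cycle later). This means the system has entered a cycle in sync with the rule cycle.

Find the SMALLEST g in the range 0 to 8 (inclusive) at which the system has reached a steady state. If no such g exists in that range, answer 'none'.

Gen 0: 110100101
Gen 1 (rule 101): 011100111
Gen 2 (rule 129): 001000010
Gen 3 (rule 26): 010100101
Gen 4 (rule 101): 011100111
Gen 5 (rule 129): 001000010
Gen 6 (rule 26): 010100101
Gen 7 (rule 101): 011100111
Gen 8 (rule 129): 001000010
Gen 9 (rule 26): 010100101
Gen 10 (rule 101): 011100111
Gen 11 (rule 129): 001000010

Answer: 1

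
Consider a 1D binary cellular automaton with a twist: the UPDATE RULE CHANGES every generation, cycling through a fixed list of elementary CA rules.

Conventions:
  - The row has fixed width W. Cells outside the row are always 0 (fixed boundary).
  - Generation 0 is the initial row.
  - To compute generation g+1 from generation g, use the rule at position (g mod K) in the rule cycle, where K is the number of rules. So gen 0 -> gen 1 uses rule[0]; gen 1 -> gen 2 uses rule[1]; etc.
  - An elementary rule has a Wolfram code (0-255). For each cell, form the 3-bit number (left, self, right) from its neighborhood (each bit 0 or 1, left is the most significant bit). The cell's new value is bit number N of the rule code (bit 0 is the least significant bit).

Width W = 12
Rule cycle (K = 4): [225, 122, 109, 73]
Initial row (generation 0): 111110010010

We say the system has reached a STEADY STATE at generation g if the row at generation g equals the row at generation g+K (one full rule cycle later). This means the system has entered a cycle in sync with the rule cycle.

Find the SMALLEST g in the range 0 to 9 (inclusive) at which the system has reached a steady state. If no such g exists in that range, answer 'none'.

Gen 0: 111110010010
Gen 1 (rule 225): 011110000000
Gen 2 (rule 122): 110011000000
Gen 3 (rule 109): 110011011111
Gen 4 (rule 73): 110011010001
Gen 5 (rule 225): 010001100100
Gen 6 (rule 122): 101011111010
Gen 7 (rule 109): 111110001110
Gen 8 (rule 73): 100010101010
Gen 9 (rule 225): 001001010100
Gen 10 (rule 122): 010110101010
Gen 11 (rule 109): 011111111110
Gen 12 (rule 73): 010000000010
Gen 13 (rule 225): 000111111000

Answer: none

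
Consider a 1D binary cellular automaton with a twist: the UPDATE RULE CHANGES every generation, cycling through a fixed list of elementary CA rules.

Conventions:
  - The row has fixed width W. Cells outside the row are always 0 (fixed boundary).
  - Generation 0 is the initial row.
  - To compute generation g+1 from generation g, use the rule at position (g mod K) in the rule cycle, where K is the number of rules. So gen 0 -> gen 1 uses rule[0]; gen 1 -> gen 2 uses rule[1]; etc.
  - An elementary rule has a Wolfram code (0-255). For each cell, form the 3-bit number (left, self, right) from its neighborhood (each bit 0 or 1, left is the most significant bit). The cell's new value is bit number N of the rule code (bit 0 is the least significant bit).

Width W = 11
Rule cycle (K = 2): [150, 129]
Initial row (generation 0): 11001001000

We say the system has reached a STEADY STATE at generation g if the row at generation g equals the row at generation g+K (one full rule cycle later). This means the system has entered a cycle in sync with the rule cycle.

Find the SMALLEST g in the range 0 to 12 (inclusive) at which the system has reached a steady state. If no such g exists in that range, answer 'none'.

Answer: 3

Derivation:
Gen 0: 11001001000
Gen 1 (rule 150): 00111111100
Gen 2 (rule 129): 10011111001
Gen 3 (rule 150): 11101110111
Gen 4 (rule 129): 01000100010
Gen 5 (rule 150): 11101110111
Gen 6 (rule 129): 01000100010
Gen 7 (rule 150): 11101110111
Gen 8 (rule 129): 01000100010
Gen 9 (rule 150): 11101110111
Gen 10 (rule 129): 01000100010
Gen 11 (rule 150): 11101110111
Gen 12 (rule 129): 01000100010
Gen 13 (rule 150): 11101110111
Gen 14 (rule 129): 01000100010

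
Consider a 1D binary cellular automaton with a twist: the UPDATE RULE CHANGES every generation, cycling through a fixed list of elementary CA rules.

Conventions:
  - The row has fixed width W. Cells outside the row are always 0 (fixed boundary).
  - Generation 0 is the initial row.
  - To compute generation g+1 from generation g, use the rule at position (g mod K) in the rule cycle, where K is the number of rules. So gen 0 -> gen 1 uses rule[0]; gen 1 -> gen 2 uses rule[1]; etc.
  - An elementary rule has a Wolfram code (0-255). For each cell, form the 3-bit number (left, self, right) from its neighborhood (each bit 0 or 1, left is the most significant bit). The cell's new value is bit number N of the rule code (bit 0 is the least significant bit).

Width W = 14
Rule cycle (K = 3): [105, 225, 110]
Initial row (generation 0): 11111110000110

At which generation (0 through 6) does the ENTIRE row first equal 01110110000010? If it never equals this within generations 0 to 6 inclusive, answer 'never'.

Answer: 4

Derivation:
Gen 0: 11111110000110
Gen 1 (rule 105): 10000010110110
Gen 2 (rule 225): 00111001011010
Gen 3 (rule 110): 01101011111110
Gen 4 (rule 105): 01110110000010
Gen 5 (rule 225): 00111010111000
Gen 6 (rule 110): 01101111101000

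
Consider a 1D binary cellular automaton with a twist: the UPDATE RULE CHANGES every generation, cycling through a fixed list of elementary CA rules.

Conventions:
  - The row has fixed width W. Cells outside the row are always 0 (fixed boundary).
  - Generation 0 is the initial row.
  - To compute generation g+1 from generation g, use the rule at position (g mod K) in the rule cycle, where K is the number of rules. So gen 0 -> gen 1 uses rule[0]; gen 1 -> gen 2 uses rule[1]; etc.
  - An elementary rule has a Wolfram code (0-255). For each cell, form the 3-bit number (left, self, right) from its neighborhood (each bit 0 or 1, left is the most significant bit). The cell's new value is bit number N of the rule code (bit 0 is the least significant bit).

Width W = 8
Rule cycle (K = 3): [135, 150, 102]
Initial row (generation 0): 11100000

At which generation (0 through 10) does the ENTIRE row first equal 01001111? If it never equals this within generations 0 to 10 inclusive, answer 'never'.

Answer: 1

Derivation:
Gen 0: 11100000
Gen 1 (rule 135): 01001111
Gen 2 (rule 150): 11110110
Gen 3 (rule 102): 00011010
Gen 4 (rule 135): 11100010
Gen 5 (rule 150): 01010111
Gen 6 (rule 102): 11111001
Gen 7 (rule 135): 01110011
Gen 8 (rule 150): 10101100
Gen 9 (rule 102): 11110100
Gen 10 (rule 135): 01100101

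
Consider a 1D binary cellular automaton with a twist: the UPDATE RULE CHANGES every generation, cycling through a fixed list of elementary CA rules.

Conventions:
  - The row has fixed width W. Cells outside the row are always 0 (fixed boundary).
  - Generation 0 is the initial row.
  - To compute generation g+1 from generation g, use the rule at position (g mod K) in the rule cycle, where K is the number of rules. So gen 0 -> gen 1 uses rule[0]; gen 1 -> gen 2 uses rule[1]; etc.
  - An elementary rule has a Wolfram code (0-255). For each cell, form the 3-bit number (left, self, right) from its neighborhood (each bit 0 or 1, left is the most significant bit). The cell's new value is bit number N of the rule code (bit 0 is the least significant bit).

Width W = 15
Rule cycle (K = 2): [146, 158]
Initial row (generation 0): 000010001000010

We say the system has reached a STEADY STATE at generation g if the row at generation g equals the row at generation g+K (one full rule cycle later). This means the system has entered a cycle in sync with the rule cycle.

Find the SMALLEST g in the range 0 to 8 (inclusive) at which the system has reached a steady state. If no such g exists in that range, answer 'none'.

Gen 0: 000010001000010
Gen 1 (rule 146): 000101010100101
Gen 2 (rule 158): 001101010111101
Gen 3 (rule 146): 010000000011000
Gen 4 (rule 158): 111000000110100
Gen 5 (rule 146): 010100001000010
Gen 6 (rule 158): 110110011100111
Gen 7 (rule 146): 000001101011010
Gen 8 (rule 158): 000011001010011
Gen 9 (rule 146): 000100110001100
Gen 10 (rule 158): 001111101011010

Answer: none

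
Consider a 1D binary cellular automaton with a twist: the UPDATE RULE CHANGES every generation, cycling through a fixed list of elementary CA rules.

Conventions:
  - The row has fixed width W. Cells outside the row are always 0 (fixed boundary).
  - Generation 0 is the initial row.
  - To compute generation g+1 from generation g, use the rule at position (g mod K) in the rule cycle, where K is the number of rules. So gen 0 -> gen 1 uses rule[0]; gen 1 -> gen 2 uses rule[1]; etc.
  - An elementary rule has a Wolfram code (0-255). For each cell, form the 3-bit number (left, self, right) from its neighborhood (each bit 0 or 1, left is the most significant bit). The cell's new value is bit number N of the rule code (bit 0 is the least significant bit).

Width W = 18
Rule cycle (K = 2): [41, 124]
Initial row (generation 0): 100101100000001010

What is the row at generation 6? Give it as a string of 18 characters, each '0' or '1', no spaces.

Answer: 011100111111000000

Derivation:
Gen 0: 100101100000001010
Gen 1 (rule 41): 000011001111100100
Gen 2 (rule 124): 000011101000110110
Gen 3 (rule 41): 111010010010101100
Gen 4 (rule 124): 101111011011111110
Gen 5 (rule 41): 011000110110000000
Gen 6 (rule 124): 011100111111000000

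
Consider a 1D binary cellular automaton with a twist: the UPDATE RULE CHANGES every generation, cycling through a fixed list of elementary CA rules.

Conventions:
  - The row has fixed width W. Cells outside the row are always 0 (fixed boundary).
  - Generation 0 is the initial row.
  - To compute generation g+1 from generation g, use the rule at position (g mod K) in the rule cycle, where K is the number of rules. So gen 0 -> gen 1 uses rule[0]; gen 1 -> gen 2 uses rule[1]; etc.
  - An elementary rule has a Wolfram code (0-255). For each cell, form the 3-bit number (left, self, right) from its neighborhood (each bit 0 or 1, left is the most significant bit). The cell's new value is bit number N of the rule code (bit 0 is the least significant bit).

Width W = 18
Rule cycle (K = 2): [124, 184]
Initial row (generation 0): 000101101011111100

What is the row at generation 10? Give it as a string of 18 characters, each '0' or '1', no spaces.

Answer: 000001111011010010

Derivation:
Gen 0: 000101101011111100
Gen 1 (rule 124): 000111111110000110
Gen 2 (rule 184): 000111111101000101
Gen 3 (rule 124): 000100000111100111
Gen 4 (rule 184): 000010000111010110
Gen 5 (rule 124): 000011000101111111
Gen 6 (rule 184): 000010100011111110
Gen 7 (rule 124): 000011110010000011
Gen 8 (rule 184): 000011101001000010
Gen 9 (rule 124): 000010111101100011
Gen 10 (rule 184): 000001111011010010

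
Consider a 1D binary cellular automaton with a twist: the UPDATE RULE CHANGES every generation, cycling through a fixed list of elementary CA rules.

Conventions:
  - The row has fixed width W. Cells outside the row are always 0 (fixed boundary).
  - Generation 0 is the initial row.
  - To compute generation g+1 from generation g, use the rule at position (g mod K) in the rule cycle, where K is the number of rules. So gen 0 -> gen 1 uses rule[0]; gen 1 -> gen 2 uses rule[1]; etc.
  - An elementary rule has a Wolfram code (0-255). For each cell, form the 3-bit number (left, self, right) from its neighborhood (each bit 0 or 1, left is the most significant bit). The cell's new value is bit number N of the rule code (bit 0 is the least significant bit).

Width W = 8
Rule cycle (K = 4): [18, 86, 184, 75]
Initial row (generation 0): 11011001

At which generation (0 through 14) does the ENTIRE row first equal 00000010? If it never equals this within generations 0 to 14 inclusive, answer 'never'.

Answer: 7

Derivation:
Gen 0: 11011001
Gen 1 (rule 18): 00000110
Gen 2 (rule 86): 00001011
Gen 3 (rule 184): 00000110
Gen 4 (rule 75): 11111110
Gen 5 (rule 18): 00000001
Gen 6 (rule 86): 00000011
Gen 7 (rule 184): 00000010
Gen 8 (rule 75): 11111100
Gen 9 (rule 18): 00000010
Gen 10 (rule 86): 00000111
Gen 11 (rule 184): 00000110
Gen 12 (rule 75): 11111110
Gen 13 (rule 18): 00000001
Gen 14 (rule 86): 00000011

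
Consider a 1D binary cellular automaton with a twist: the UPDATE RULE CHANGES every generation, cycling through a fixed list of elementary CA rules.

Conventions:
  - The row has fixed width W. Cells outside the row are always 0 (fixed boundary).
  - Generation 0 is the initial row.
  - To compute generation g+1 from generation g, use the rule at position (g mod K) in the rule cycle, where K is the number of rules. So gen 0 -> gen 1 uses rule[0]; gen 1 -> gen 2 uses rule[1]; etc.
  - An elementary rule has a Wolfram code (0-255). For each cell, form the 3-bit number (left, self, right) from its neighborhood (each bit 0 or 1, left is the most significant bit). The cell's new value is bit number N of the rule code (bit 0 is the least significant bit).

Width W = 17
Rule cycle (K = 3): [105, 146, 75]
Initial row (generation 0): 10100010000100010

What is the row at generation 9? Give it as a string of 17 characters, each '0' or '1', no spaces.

Answer: 10010011110111111

Derivation:
Gen 0: 10100010000100010
Gen 1 (rule 105): 01001000110001000
Gen 2 (rule 146): 10110101001010100
Gen 3 (rule 75): 00110000010000001
Gen 4 (rule 105): 10110111000111100
Gen 5 (rule 146): 00000010101011010
Gen 6 (rule 75): 11111100000011000
Gen 7 (rule 105): 10000101111011011
Gen 8 (rule 146): 01001000110000000
Gen 9 (rule 75): 10010011110111111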